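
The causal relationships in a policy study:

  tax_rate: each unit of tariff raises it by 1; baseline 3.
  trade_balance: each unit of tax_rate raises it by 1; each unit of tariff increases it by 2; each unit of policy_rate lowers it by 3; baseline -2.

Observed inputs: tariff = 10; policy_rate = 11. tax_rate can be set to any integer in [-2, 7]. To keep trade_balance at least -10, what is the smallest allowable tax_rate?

tax_rate = 5

Intervening on tax_rate fixes its value directly, overriding its dependence on tariff.
Substituting into the trade_balance equation gives trade_balance = tax_rate - 15.
Require tax_rate - 15 ≥ -10, so tax_rate ≥ 5.
The smallest integer in [-2, 7] satisfying this is 5.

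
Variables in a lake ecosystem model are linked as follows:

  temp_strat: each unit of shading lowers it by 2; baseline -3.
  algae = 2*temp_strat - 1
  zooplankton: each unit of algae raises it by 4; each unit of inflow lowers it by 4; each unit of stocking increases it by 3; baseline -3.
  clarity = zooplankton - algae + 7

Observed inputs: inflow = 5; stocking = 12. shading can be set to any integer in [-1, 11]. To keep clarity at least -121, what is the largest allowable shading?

Substituting into the algae equation gives algae = -4*shading - 7.
Substituting into the zooplankton equation gives zooplankton = -16*shading - 15.
So clarity = -12*shading - 1.
Require -12*shading - 1 ≥ -121, so shading ≤ 10.
The largest integer in [-1, 11] satisfying this is 10.

shading = 10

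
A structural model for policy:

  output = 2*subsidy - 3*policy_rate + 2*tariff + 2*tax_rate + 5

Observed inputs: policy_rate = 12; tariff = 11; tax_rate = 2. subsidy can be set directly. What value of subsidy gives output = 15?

Substituting into the output equation gives output = 2*subsidy - 5.
Solve 2*subsidy - 5 = 15: subsidy = (15 + 5) / 2 = 10.

subsidy = 10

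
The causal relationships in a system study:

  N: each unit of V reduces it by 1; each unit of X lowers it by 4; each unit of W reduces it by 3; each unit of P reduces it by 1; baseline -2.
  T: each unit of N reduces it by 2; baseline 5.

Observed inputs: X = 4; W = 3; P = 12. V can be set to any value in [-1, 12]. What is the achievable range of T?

81 to 107

Substituting into the N equation gives N = -V - 39.
Substituting into the T equation gives T = 2*V + 83.
Linear in V, so extremes are at the endpoints: V = -1 gives T = 81; V = 12 gives T = 107.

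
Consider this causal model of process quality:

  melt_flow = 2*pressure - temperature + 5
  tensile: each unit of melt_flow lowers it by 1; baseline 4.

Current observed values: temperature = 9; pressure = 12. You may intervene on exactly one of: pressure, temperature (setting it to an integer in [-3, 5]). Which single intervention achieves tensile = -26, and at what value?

set temperature = -1

Intervening on pressure: tensile = -2*pressure + 8. Reaching -26 requires pressure = 17, outside [-3, 5].
Intervening on temperature: with other inputs at their observed values, tensile = temperature - 25. Solving for -26 gives temperature = -1, within [-3, 5].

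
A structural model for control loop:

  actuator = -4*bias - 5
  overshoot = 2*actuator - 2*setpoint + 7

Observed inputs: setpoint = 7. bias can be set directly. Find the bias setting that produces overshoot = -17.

Substituting into the overshoot equation gives overshoot = -8*bias - 17.
Solve -8*bias - 17 = -17: bias = (-17 + 17) / -8 = 0.

bias = 0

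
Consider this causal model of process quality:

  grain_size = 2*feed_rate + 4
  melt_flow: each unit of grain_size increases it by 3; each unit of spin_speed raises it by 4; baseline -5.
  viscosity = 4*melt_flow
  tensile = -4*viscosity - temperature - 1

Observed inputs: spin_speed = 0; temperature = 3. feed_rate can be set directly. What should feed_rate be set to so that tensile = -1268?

feed_rate = 12

Substituting into the melt_flow equation gives melt_flow = 6*feed_rate + 7.
This gives viscosity = 24*feed_rate + 28.
Substituting into the tensile equation gives tensile = -96*feed_rate - 116.
Solve -96*feed_rate - 116 = -1268: feed_rate = (-1268 + 116) / -96 = 12.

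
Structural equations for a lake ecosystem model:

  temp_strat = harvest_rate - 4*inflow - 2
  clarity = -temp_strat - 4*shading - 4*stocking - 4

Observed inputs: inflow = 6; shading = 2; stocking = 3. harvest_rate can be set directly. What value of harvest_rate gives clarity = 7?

Substituting into the temp_strat equation gives temp_strat = harvest_rate - 26.
Substituting into the clarity equation gives clarity = -harvest_rate + 2.
Solve -harvest_rate + 2 = 7: harvest_rate = (7 - 2) / -1 = -5.

harvest_rate = -5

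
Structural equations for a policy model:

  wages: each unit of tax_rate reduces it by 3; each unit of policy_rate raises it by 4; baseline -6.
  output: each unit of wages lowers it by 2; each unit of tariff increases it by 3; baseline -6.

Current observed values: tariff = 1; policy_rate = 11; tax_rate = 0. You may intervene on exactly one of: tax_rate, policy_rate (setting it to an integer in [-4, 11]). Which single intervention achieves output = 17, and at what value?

set policy_rate = -1

Intervening on tax_rate: output = 6*tax_rate - 79. Reaching 17 requires tax_rate = 16, outside [-4, 11].
Intervening on policy_rate: with other inputs at their observed values, output = -8*policy_rate + 9. Solving for 17 gives policy_rate = -1, within [-4, 11].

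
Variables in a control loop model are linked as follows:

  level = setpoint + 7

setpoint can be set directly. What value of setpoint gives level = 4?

setpoint = -3

Solve setpoint + 7 = 4: setpoint = (4 - 7) / 1 = -3.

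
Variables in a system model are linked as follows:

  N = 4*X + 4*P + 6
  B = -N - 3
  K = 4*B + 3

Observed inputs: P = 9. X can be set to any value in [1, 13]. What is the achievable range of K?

-385 to -193

Substituting into the N equation gives N = 4*X + 42.
Substituting into the B equation gives B = -4*X - 45.
This gives K = -16*X - 177.
Linear in X, so extremes are at the endpoints: X = 1 gives K = -193; X = 13 gives K = -385.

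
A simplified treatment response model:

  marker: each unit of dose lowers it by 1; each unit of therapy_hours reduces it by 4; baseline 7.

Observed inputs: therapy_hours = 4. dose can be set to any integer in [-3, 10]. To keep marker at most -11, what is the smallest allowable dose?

dose = 2

Substituting into the marker equation gives marker = -dose - 9.
Require -dose - 9 ≤ -11, so dose ≥ 2.
The smallest integer in [-3, 10] satisfying this is 2.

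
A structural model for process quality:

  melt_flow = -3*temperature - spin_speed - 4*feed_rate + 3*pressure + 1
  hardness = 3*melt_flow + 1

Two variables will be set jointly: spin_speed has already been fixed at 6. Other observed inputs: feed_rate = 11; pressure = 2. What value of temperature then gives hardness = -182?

temperature = 6

With spin_speed held at 6:
Substituting into the melt_flow equation gives melt_flow = -3*temperature - 43.
This gives hardness = -9*temperature - 128.
Solve -9*temperature - 128 = -182: temperature = (-182 + 128) / -9 = 6.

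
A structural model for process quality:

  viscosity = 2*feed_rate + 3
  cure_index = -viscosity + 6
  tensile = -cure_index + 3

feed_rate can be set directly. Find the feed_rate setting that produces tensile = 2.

Substituting into the cure_index equation gives cure_index = -2*feed_rate + 3.
Substituting into the tensile equation gives tensile = 2*feed_rate.
Solve 2*feed_rate = 2: feed_rate = 2 / 2 = 1.

feed_rate = 1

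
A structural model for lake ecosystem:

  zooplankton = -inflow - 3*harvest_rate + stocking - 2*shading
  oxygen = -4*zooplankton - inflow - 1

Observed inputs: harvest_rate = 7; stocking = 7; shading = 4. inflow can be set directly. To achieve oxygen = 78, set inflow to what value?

inflow = -3

Substituting into the zooplankton equation gives zooplankton = -inflow - 22.
Substituting into the oxygen equation gives oxygen = 3*inflow + 87.
Solve 3*inflow + 87 = 78: inflow = (78 - 87) / 3 = -3.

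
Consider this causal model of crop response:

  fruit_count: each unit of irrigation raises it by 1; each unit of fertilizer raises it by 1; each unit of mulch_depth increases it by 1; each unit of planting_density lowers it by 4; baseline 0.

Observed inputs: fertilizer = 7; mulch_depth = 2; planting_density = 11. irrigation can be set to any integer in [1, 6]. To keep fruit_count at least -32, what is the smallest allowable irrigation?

irrigation = 3

Substituting into the fruit_count equation gives fruit_count = irrigation - 35.
Require irrigation - 35 ≥ -32, so irrigation ≥ 3.
The smallest integer in [1, 6] satisfying this is 3.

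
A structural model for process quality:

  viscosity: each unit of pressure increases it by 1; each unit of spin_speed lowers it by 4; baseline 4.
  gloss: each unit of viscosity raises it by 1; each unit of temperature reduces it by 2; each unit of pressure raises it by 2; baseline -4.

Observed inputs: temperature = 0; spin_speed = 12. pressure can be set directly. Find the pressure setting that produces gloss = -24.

Substituting into the viscosity equation gives viscosity = pressure - 44.
This gives gloss = 3*pressure - 48.
Solve 3*pressure - 48 = -24: pressure = (-24 + 48) / 3 = 8.

pressure = 8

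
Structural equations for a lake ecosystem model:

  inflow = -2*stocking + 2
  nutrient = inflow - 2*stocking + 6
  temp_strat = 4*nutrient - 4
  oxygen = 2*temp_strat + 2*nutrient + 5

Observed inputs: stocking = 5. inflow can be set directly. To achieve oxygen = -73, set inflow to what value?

inflow = -3

Intervening on inflow fixes its value directly, overriding its dependence on stocking.
Substituting into the nutrient equation gives nutrient = inflow - 4.
So temp_strat = 4*inflow - 20.
This gives oxygen = 10*inflow - 43.
Solve 10*inflow - 43 = -73: inflow = (-73 + 43) / 10 = -3.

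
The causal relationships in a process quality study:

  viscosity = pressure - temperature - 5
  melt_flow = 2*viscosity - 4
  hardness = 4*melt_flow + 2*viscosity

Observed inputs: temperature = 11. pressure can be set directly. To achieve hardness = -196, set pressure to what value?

Substituting into the viscosity equation gives viscosity = pressure - 16.
Substituting into the melt_flow equation gives melt_flow = 2*pressure - 36.
This gives hardness = 10*pressure - 176.
Solve 10*pressure - 176 = -196: pressure = (-196 + 176) / 10 = -2.

pressure = -2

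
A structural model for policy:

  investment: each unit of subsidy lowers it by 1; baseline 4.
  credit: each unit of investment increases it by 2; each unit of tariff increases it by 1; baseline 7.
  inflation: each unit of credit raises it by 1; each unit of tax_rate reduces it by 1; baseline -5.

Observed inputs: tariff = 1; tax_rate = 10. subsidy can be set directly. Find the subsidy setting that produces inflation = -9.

Substituting into the credit equation gives credit = -2*subsidy + 16.
This gives inflation = -2*subsidy + 1.
Solve -2*subsidy + 1 = -9: subsidy = (-9 - 1) / -2 = 5.

subsidy = 5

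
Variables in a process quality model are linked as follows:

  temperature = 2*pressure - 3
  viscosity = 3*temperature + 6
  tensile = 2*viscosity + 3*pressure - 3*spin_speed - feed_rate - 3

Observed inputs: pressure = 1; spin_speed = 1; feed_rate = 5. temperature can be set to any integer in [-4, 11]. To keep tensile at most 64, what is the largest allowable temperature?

temperature = 10

Intervening on temperature fixes its value directly, overriding its dependence on pressure.
Substituting into the tensile equation gives tensile = 6*temperature + 4.
Require 6*temperature + 4 ≤ 64, so temperature ≤ 10.
The largest integer in [-4, 11] satisfying this is 10.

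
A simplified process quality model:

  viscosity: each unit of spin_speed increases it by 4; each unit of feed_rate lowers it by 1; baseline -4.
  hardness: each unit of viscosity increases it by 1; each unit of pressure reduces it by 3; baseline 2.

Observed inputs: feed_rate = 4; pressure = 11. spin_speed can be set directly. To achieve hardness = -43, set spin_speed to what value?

Substituting into the viscosity equation gives viscosity = 4*spin_speed - 8.
Substituting into the hardness equation gives hardness = 4*spin_speed - 39.
Solve 4*spin_speed - 39 = -43: spin_speed = (-43 + 39) / 4 = -1.

spin_speed = -1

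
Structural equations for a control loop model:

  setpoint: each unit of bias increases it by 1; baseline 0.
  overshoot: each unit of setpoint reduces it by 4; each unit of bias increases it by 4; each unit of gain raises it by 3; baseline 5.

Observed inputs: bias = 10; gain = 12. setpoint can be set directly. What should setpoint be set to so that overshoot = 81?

Intervening on setpoint fixes its value directly, overriding its dependence on bias.
Substituting into the overshoot equation gives overshoot = -4*setpoint + 81.
Solve -4*setpoint + 81 = 81: setpoint = (81 - 81) / -4 = 0.

setpoint = 0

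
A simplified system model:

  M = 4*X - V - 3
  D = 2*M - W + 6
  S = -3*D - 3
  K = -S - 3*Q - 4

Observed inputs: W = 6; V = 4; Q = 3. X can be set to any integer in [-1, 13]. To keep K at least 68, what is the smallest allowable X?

X = 5

Substituting into the M equation gives M = 4*X - 7.
This gives D = 8*X - 14.
This gives S = -24*X + 39.
Substituting into the K equation gives K = 24*X - 52.
Require 24*X - 52 ≥ 68, so X ≥ 5.
The smallest integer in [-1, 13] satisfying this is 5.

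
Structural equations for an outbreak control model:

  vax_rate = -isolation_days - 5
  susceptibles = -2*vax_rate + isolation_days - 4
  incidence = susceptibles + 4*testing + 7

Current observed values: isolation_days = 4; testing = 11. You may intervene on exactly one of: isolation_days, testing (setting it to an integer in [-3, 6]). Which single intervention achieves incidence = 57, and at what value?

set isolation_days = 0

Intervening on isolation_days: with other inputs at their observed values, incidence = 3*isolation_days + 57. Solving for 57 gives isolation_days = 0, within [-3, 6].
Intervening on testing: incidence = 4*testing + 25. Reaching 57 requires testing = 8, outside [-3, 6].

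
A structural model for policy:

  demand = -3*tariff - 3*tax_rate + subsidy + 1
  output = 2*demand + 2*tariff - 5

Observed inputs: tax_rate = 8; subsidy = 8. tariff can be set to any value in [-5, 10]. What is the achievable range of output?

Substituting into the demand equation gives demand = -3*tariff - 15.
output becomes -4*tariff - 35.
Linear in tariff, so extremes are at the endpoints: tariff = -5 gives output = -15; tariff = 10 gives output = -75.

-75 to -15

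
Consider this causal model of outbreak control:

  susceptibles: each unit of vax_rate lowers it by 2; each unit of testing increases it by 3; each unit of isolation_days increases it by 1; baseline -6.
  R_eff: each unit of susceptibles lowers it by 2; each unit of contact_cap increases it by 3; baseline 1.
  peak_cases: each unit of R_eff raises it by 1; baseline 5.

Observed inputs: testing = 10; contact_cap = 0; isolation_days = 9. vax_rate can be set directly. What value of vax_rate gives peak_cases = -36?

vax_rate = 6

Substituting into the susceptibles equation gives susceptibles = -2*vax_rate + 33.
Substituting into the R_eff equation gives R_eff = 4*vax_rate - 65.
Substituting into the peak_cases equation gives peak_cases = 4*vax_rate - 60.
Solve 4*vax_rate - 60 = -36: vax_rate = (-36 + 60) / 4 = 6.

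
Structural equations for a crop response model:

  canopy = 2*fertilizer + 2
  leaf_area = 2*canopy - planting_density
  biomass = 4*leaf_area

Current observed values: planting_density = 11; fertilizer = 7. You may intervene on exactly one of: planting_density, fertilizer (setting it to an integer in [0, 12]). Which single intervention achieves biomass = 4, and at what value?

set fertilizer = 2

Intervening on planting_density: biomass = -4*planting_density + 128. Reaching 4 requires planting_density = 31, outside [0, 12].
Intervening on fertilizer: with other inputs at their observed values, biomass = 16*fertilizer - 28. Solving for 4 gives fertilizer = 2, within [0, 12].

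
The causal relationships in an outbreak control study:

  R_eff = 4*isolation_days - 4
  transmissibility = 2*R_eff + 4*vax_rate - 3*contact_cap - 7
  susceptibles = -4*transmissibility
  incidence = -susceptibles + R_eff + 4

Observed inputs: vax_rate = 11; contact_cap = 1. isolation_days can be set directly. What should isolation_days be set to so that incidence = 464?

Substituting into the transmissibility equation gives transmissibility = 8*isolation_days + 26.
Substituting into the susceptibles equation gives susceptibles = -32*isolation_days - 104.
Substituting into the incidence equation gives incidence = 36*isolation_days + 104.
Solve 36*isolation_days + 104 = 464: isolation_days = (464 - 104) / 36 = 10.

isolation_days = 10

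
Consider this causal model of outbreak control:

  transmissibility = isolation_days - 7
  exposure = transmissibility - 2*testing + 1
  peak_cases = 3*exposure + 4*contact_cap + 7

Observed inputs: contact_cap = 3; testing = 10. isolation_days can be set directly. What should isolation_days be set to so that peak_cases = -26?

Substituting into the exposure equation gives exposure = isolation_days - 26.
Substituting into the peak_cases equation gives peak_cases = 3*isolation_days - 59.
Solve 3*isolation_days - 59 = -26: isolation_days = (-26 + 59) / 3 = 11.

isolation_days = 11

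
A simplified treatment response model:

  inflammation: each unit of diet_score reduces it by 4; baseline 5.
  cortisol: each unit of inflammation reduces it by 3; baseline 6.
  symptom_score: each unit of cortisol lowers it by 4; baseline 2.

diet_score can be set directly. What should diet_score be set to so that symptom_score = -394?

Substituting into the cortisol equation gives cortisol = 12*diet_score - 9.
This gives symptom_score = -48*diet_score + 38.
Solve -48*diet_score + 38 = -394: diet_score = (-394 - 38) / -48 = 9.

diet_score = 9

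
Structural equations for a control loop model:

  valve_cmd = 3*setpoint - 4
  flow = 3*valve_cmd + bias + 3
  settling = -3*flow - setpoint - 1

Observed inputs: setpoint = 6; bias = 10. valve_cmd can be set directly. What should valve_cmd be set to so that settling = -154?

Intervening on valve_cmd fixes its value directly, overriding its dependence on setpoint.
Substituting into the flow equation gives flow = 3*valve_cmd + 13.
This gives settling = -9*valve_cmd - 46.
Solve -9*valve_cmd - 46 = -154: valve_cmd = (-154 + 46) / -9 = 12.

valve_cmd = 12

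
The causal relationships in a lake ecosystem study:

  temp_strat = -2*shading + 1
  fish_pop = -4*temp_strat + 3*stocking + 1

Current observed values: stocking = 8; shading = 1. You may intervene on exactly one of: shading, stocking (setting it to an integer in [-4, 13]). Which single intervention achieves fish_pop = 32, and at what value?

Intervening on shading: fish_pop = 8*shading + 21. Reaching 32 requires shading = 11/8, not an integer.
Intervening on stocking: with other inputs at their observed values, fish_pop = 3*stocking + 5. Solving for 32 gives stocking = 9, within [-4, 13].

set stocking = 9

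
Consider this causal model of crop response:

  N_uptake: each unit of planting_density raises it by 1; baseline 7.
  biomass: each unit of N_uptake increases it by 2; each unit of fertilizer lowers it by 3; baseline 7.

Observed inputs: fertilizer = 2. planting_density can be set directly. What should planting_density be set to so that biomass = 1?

Substituting into the biomass equation gives biomass = 2*planting_density + 15.
Solve 2*planting_density + 15 = 1: planting_density = (1 - 15) / 2 = -7.

planting_density = -7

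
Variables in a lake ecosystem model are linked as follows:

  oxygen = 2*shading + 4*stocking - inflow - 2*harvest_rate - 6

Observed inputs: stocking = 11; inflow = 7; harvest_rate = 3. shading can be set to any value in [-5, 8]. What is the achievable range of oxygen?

Substituting into the oxygen equation gives oxygen = 2*shading + 25.
Linear in shading, so extremes are at the endpoints: shading = -5 gives oxygen = 15; shading = 8 gives oxygen = 41.

15 to 41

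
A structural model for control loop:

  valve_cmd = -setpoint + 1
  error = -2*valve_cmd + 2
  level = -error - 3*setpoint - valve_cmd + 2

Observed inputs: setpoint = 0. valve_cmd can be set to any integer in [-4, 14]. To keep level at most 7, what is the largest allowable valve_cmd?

valve_cmd = 7

Intervening on valve_cmd fixes its value directly, overriding its dependence on setpoint.
Substituting into the level equation gives level = valve_cmd.
Require valve_cmd ≤ 7, so valve_cmd ≤ 7.
The largest integer in [-4, 14] satisfying this is 7.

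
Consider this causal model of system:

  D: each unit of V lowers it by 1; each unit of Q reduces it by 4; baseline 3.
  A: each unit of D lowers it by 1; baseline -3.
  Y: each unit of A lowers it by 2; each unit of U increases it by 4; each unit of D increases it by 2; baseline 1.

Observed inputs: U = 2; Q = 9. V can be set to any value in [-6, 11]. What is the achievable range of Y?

-161 to -93

Substituting into the D equation gives D = -V - 33.
A becomes V + 30.
So Y = -4*V - 117.
Linear in V, so extremes are at the endpoints: V = -6 gives Y = -93; V = 11 gives Y = -161.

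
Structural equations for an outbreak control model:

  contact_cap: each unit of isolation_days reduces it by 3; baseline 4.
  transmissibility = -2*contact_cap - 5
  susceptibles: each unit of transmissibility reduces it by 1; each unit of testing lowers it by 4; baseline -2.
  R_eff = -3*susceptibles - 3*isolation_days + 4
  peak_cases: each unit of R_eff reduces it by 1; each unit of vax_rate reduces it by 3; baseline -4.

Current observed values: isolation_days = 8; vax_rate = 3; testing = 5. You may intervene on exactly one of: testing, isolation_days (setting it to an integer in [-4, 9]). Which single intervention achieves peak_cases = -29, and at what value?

set isolation_days = -1

Intervening on testing: peak_cases = -12*testing - 104. Reaching -29 requires testing = -25/4, not an integer.
Intervening on isolation_days: with other inputs at their observed values, peak_cases = -15*isolation_days - 44. Solving for -29 gives isolation_days = -1, within [-4, 9].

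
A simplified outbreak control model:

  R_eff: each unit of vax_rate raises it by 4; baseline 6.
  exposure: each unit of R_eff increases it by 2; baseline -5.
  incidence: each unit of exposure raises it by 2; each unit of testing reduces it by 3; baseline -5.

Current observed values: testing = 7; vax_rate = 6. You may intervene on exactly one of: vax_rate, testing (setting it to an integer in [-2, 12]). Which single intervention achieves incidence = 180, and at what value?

Intervening on vax_rate: with other inputs at their observed values, incidence = 16*vax_rate - 12. Solving for 180 gives vax_rate = 12, within [-2, 12].
Intervening on testing: incidence = -3*testing + 105. Reaching 180 requires testing = -25, outside [-2, 12].

set vax_rate = 12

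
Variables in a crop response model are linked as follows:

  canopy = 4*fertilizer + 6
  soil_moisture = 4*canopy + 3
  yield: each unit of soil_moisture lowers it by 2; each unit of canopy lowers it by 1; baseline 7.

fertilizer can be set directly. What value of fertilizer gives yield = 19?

fertilizer = -2

Substituting into the soil_moisture equation gives soil_moisture = 16*fertilizer + 27.
Substituting into the yield equation gives yield = -36*fertilizer - 53.
Solve -36*fertilizer - 53 = 19: fertilizer = (19 + 53) / -36 = -2.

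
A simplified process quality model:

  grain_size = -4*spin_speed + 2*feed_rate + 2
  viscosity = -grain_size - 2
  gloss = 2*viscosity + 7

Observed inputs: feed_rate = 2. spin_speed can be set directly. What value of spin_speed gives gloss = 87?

spin_speed = 12

Substituting into the grain_size equation gives grain_size = -4*spin_speed + 6.
So viscosity = 4*spin_speed - 8.
So gloss = 8*spin_speed - 9.
Solve 8*spin_speed - 9 = 87: spin_speed = (87 + 9) / 8 = 12.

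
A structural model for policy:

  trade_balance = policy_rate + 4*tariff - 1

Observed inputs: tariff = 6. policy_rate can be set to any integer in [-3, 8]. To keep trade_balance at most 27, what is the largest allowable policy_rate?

policy_rate = 4

Substituting into the trade_balance equation gives trade_balance = policy_rate + 23.
Require policy_rate + 23 ≤ 27, so policy_rate ≤ 4.
The largest integer in [-3, 8] satisfying this is 4.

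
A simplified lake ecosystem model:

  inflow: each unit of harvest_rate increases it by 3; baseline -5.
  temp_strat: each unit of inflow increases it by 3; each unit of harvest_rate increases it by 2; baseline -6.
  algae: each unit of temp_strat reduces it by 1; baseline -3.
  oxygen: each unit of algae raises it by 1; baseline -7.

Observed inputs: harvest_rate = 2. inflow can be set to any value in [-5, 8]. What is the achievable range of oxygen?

-32 to 7

Intervening on inflow fixes its value directly, overriding its dependence on harvest_rate.
Substituting into the temp_strat equation gives temp_strat = 3*inflow - 2.
This gives algae = -3*inflow - 1.
So oxygen = -3*inflow - 8.
Linear in inflow, so extremes are at the endpoints: inflow = -5 gives oxygen = 7; inflow = 8 gives oxygen = -32.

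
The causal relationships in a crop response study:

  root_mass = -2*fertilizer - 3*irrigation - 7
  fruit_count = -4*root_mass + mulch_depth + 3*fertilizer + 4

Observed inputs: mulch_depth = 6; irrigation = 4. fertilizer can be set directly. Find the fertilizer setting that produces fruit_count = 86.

Substituting into the root_mass equation gives root_mass = -2*fertilizer - 19.
Substituting into the fruit_count equation gives fruit_count = 11*fertilizer + 86.
Solve 11*fertilizer + 86 = 86: fertilizer = (86 - 86) / 11 = 0.

fertilizer = 0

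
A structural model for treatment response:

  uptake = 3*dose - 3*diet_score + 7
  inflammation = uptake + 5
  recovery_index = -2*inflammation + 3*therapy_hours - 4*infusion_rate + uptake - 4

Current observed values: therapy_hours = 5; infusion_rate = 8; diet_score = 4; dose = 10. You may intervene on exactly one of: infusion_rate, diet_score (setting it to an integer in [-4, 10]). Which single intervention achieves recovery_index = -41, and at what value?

Intervening on infusion_rate: recovery_index = -4*infusion_rate - 24. Reaching -41 requires infusion_rate = 17/4, not an integer.
Intervening on diet_score: with other inputs at their observed values, recovery_index = 3*diet_score - 68. Solving for -41 gives diet_score = 9, within [-4, 10].

set diet_score = 9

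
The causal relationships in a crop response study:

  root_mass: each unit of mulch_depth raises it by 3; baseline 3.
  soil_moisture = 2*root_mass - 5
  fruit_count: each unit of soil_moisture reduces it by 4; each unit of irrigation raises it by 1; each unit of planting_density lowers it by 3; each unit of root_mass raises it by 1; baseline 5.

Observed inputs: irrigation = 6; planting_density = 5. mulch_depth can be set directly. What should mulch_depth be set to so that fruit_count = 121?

Substituting into the soil_moisture equation gives soil_moisture = 6*mulch_depth + 1.
fruit_count becomes -21*mulch_depth - 5.
Solve -21*mulch_depth - 5 = 121: mulch_depth = (121 + 5) / -21 = -6.

mulch_depth = -6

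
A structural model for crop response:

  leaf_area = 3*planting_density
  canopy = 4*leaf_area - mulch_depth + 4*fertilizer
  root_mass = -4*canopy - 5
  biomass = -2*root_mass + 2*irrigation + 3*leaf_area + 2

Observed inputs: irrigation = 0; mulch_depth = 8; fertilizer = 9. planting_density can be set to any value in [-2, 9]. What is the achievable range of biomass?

Substituting into the canopy equation gives canopy = 12*planting_density + 28.
Substituting into the root_mass equation gives root_mass = -48*planting_density - 117.
biomass becomes 105*planting_density + 236.
Linear in planting_density, so extremes are at the endpoints: planting_density = -2 gives biomass = 26; planting_density = 9 gives biomass = 1181.

26 to 1181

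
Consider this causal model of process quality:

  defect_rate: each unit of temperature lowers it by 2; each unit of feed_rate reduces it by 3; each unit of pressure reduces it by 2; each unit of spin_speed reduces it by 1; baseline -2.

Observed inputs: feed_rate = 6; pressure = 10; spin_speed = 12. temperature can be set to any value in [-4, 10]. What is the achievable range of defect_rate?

Substituting into the defect_rate equation gives defect_rate = -2*temperature - 52.
Linear in temperature, so extremes are at the endpoints: temperature = -4 gives defect_rate = -44; temperature = 10 gives defect_rate = -72.

-72 to -44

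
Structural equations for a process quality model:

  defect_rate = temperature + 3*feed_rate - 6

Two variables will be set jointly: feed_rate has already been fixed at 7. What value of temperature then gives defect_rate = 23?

temperature = 8

With feed_rate held at 7:
Substituting into the defect_rate equation gives defect_rate = temperature + 15.
Solve temperature + 15 = 23: temperature = (23 - 15) / 1 = 8.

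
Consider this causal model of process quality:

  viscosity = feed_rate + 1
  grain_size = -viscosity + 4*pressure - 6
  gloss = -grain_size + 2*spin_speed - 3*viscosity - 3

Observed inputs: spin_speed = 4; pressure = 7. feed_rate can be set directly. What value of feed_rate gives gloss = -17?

feed_rate = -1

Substituting into the grain_size equation gives grain_size = -feed_rate + 21.
This gives gloss = -2*feed_rate - 19.
Solve -2*feed_rate - 19 = -17: feed_rate = (-17 + 19) / -2 = -1.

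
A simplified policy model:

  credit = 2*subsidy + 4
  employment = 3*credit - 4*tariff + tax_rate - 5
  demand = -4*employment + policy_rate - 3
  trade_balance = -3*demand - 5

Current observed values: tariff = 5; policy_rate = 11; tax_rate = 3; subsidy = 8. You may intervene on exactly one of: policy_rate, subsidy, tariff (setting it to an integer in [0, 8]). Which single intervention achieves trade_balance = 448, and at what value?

Intervening on policy_rate: with other inputs at their observed values, trade_balance = -3*policy_rate + 460. Solving for 448 gives policy_rate = 4, within [0, 8].
Intervening on subsidy: trade_balance = 72*subsidy - 149. Reaching 448 requires subsidy = 199/24, not an integer.
Intervening on tariff: trade_balance = -48*tariff + 667. Reaching 448 requires tariff = 73/16, not an integer.

set policy_rate = 4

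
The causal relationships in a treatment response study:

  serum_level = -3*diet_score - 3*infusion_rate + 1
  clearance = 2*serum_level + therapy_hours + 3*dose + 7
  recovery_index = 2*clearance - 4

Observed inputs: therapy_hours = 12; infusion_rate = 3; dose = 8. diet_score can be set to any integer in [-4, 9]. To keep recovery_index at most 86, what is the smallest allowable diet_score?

diet_score = -3

Substituting into the serum_level equation gives serum_level = -3*diet_score - 8.
This gives clearance = -6*diet_score + 27.
This gives recovery_index = -12*diet_score + 50.
Require -12*diet_score + 50 ≤ 86, so diet_score ≥ -3.
The smallest integer in [-4, 9] satisfying this is -3.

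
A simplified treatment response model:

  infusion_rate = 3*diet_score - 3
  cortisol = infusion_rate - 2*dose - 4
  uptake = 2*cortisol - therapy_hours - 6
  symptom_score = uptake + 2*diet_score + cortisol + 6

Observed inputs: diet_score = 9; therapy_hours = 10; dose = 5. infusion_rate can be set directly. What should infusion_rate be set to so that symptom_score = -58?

infusion_rate = -8

Intervening on infusion_rate fixes its value directly, overriding its dependence on diet_score.
Substituting into the cortisol equation gives cortisol = infusion_rate - 14.
Substituting into the uptake equation gives uptake = 2*infusion_rate - 44.
Substituting into the symptom_score equation gives symptom_score = 3*infusion_rate - 34.
Solve 3*infusion_rate - 34 = -58: infusion_rate = (-58 + 34) / 3 = -8.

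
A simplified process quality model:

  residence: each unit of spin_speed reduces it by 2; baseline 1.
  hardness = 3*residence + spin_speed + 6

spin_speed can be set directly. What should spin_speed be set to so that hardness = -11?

spin_speed = 4

Substituting into the hardness equation gives hardness = -5*spin_speed + 9.
Solve -5*spin_speed + 9 = -11: spin_speed = (-11 - 9) / -5 = 4.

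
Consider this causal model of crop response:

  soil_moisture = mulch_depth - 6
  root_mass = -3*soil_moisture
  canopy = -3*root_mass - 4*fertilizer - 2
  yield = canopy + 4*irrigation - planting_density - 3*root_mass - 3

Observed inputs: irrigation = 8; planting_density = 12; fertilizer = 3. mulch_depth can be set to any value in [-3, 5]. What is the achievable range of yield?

Substituting into the root_mass equation gives root_mass = -3*mulch_depth + 18.
Substituting into the canopy equation gives canopy = 9*mulch_depth - 68.
This gives yield = 18*mulch_depth - 105.
Linear in mulch_depth, so extremes are at the endpoints: mulch_depth = -3 gives yield = -159; mulch_depth = 5 gives yield = -15.

-159 to -15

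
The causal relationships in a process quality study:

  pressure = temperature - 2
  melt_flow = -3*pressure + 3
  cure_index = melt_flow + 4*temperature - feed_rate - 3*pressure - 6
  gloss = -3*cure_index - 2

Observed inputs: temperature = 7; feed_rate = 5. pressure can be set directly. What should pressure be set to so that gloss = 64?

Intervening on pressure fixes its value directly, overriding its dependence on temperature.
Substituting into the cure_index equation gives cure_index = -6*pressure + 20.
Substituting into the gloss equation gives gloss = 18*pressure - 62.
Solve 18*pressure - 62 = 64: pressure = (64 + 62) / 18 = 7.

pressure = 7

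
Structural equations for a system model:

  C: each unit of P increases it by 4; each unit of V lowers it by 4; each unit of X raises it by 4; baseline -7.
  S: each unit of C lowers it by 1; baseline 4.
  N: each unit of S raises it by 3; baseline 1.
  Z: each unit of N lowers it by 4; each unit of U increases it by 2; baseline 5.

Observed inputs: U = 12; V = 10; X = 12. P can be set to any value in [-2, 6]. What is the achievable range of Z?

-107 to 277

Substituting into the C equation gives C = 4*P + 1.
This gives S = -4*P + 3.
N becomes -12*P + 10.
Z becomes 48*P - 11.
Linear in P, so extremes are at the endpoints: P = -2 gives Z = -107; P = 6 gives Z = 277.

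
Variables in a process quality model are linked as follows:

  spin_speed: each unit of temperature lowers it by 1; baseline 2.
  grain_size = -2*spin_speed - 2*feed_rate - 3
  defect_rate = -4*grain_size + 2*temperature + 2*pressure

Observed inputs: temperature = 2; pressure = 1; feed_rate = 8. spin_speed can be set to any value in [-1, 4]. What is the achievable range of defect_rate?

Intervening on spin_speed fixes its value directly, overriding its dependence on temperature.
Substituting into the grain_size equation gives grain_size = -2*spin_speed - 19.
Substituting into the defect_rate equation gives defect_rate = 8*spin_speed + 82.
Linear in spin_speed, so extremes are at the endpoints: spin_speed = -1 gives defect_rate = 74; spin_speed = 4 gives defect_rate = 114.

74 to 114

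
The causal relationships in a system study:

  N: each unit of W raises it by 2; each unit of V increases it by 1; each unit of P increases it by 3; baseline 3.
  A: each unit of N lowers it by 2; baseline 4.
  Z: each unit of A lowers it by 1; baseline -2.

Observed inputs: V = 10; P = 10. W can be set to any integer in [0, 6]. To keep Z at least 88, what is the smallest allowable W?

Substituting into the N equation gives N = 2*W + 43.
So A = -4*W - 82.
So Z = 4*W + 80.
Require 4*W + 80 ≥ 88, so W ≥ 2.
The smallest integer in [0, 6] satisfying this is 2.

W = 2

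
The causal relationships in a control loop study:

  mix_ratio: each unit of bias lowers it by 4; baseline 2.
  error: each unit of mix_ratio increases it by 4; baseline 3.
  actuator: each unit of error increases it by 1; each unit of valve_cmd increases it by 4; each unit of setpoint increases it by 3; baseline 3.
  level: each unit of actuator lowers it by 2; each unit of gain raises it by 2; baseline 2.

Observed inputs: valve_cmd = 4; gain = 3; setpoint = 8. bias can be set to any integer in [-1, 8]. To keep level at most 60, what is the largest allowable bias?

bias = 5

Substituting into the error equation gives error = -16*bias + 11.
So actuator = -16*bias + 54.
level becomes 32*bias - 100.
Require 32*bias - 100 ≤ 60, so bias ≤ 5.
The largest integer in [-1, 8] satisfying this is 5.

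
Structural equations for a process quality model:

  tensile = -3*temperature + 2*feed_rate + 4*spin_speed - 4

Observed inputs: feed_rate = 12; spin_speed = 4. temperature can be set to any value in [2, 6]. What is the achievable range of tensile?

18 to 30

Substituting into the tensile equation gives tensile = -3*temperature + 36.
Linear in temperature, so extremes are at the endpoints: temperature = 2 gives tensile = 30; temperature = 6 gives tensile = 18.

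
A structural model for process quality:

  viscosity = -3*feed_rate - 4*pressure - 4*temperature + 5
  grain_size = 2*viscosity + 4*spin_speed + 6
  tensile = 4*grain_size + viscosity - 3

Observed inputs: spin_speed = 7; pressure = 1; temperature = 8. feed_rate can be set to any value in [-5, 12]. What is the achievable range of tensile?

-470 to -11

Substituting into the viscosity equation gives viscosity = -3*feed_rate - 31.
Substituting into the grain_size equation gives grain_size = -6*feed_rate - 28.
Substituting into the tensile equation gives tensile = -27*feed_rate - 146.
Linear in feed_rate, so extremes are at the endpoints: feed_rate = -5 gives tensile = -11; feed_rate = 12 gives tensile = -470.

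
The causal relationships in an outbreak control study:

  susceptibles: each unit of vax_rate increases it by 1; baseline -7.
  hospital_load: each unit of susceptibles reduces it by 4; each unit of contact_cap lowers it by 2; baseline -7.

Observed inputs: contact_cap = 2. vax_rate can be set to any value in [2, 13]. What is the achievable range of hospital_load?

Substituting into the hospital_load equation gives hospital_load = -4*vax_rate + 17.
Linear in vax_rate, so extremes are at the endpoints: vax_rate = 2 gives hospital_load = 9; vax_rate = 13 gives hospital_load = -35.

-35 to 9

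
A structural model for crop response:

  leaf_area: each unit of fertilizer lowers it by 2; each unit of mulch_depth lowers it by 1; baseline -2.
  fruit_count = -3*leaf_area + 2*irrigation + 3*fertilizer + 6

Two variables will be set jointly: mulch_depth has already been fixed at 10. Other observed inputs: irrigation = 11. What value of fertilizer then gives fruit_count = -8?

fertilizer = -8

With mulch_depth held at 10:
Substituting into the leaf_area equation gives leaf_area = -2*fertilizer - 12.
So fruit_count = 9*fertilizer + 64.
Solve 9*fertilizer + 64 = -8: fertilizer = (-8 - 64) / 9 = -8.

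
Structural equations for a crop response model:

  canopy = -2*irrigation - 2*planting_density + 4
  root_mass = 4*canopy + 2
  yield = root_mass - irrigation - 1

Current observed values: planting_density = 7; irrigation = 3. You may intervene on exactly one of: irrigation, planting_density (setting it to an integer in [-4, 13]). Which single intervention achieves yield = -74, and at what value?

Intervening on irrigation: yield = -9*irrigation - 39. Reaching -74 requires irrigation = 35/9, not an integer.
Intervening on planting_density: with other inputs at their observed values, yield = -8*planting_density - 10. Solving for -74 gives planting_density = 8, within [-4, 13].

set planting_density = 8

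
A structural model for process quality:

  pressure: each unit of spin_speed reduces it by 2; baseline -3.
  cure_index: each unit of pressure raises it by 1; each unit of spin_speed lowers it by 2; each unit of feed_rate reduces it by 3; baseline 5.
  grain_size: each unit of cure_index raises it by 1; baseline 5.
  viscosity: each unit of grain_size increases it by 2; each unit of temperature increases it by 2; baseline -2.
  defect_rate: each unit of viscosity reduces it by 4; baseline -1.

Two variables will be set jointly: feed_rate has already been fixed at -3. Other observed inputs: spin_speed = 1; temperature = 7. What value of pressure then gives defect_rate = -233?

pressure = 6

With feed_rate held at -3:
Intervening on pressure fixes its value directly, overriding its dependence on spin_speed.
Substituting into the cure_index equation gives cure_index = pressure + 12.
grain_size becomes pressure + 17.
Substituting into the viscosity equation gives viscosity = 2*pressure + 46.
Substituting into the defect_rate equation gives defect_rate = -8*pressure - 185.
Solve -8*pressure - 185 = -233: pressure = (-233 + 185) / -8 = 6.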